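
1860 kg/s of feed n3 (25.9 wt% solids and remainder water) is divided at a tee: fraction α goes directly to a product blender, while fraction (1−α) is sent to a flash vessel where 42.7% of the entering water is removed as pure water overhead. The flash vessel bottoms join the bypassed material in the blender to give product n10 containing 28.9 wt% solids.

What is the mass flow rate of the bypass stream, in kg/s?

All 1860×0.259 = 481.74 kg/s of solids reaches n10, so n10 = 481.74/0.289 = 1666.9 kg/s and vapour = 193.08 kg/s.
The evaporator receives (1−α)·1860 of feed at 0.741 water and removes 0.427 of that water:
0.427×0.741×(1−α)×1860 = 193.08
(1−α) = 193.08/588.52 = 0.3281;  α = 0.6719.
Bypass flow = 0.6719×1860 = 1249.8 kg/s.

1250 kg/s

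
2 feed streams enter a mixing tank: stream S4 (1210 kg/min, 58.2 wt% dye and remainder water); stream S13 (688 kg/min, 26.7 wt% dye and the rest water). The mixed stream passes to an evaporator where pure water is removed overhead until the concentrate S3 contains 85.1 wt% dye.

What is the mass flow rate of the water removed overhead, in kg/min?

854.6 kg/min

dye entering = 1210×0.582 + 688×0.267 = 887.92 kg/min.
All dye reports to S3, so S3 = 887.92/0.851 = 1043.4 kg/min.
Total feed = 1898 kg/min; overhead = 1898 − 1043.4 = 854.62 kg/min.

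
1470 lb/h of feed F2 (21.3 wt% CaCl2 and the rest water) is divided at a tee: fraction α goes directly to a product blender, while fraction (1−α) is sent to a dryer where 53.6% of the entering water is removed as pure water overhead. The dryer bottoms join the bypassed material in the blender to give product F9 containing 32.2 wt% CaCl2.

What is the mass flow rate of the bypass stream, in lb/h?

All 1470×0.213 = 313.11 lb/h of CaCl2 reaches F9, so F9 = 313.11/0.322 = 972.39 lb/h and vapour = 497.61 lb/h.
The evaporator receives (1−α)·1470 of feed at 0.787 water and removes 0.536 of that water:
0.536×0.787×(1−α)×1470 = 497.61
(1−α) = 497.61/620.09 = 0.8025;  α = 0.1975.
Bypass flow = 0.1975×1470 = 290.36 lb/h.

290.4 lb/h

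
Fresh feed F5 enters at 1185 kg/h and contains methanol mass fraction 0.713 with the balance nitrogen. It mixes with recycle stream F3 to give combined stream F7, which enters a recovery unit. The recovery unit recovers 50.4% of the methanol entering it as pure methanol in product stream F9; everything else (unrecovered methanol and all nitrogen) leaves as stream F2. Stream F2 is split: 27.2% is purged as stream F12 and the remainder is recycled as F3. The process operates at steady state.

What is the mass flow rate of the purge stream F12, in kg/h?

nitrogen enters only via F5 and leaves only via the purge: 1185×0.287 = 0.272×(nitrogen in F2), and the recovery unit passes all nitrogen, so nitrogen in F7 = nitrogen in F2 = 1250.3 kg/h.
methanol in F7: m_A = 1185×0.713 + (1−0.272)·(1−0.504)·m_A, so m_A = 844.9/0.6389 = 1322.4 kg/h.
F2 = (1−0.504)×1322.4 + 1250.3 = 1906.3 kg/h.
Purge F12 = 0.272×1906.3 = 518.5 kg/h.

518.5 kg/h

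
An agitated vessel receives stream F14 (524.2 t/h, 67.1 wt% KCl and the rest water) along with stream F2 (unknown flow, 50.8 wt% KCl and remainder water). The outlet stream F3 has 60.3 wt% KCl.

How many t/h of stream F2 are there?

375.2 t/h

Let F2 be the unknown flow. Total out = 524.2 + F2.
KCl balance: 351.74 + 0.508·F2 = 0.603·(524.2 + F2)
(0.508 − 0.603)·F2 = 0.603×524.2 − 351.74 = -35.646
F2 = -35.646 / -0.095 = 375.22 t/h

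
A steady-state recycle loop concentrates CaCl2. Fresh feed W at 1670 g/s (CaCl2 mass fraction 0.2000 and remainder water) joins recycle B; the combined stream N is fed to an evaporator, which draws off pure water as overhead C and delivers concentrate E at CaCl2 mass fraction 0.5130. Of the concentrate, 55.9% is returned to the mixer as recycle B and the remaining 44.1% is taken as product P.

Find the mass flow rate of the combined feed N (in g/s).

Overall CaCl2 balance (none leaves overhead): CaCl2 in fresh feed = CaCl2 in product, i.e. 1670×0.200 = (1−0.559)·E·0.513.
E = 334/(0.513×0.441) = 1476.4 g/s.
Recycle B = 0.559×1476.4 = 825.28 g/s.
Combined feed N = 1670 + 825.28 = 2495.3 g/s.

2495 g/s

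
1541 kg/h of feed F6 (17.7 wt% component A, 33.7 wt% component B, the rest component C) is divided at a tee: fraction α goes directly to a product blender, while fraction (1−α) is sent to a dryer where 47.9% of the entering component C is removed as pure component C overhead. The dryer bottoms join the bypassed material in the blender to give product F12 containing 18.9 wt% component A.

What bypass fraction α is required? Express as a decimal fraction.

All 1541×0.177 = 272.76 kg/h of component A reaches F12, so F12 = 272.76/0.189 = 1443.2 kg/h and vapour = 97.841 kg/h.
The evaporator receives (1−α)·1541 of feed at 0.486 component C and removes 0.479 of that component C:
0.479×0.486×(1−α)×1541 = 97.841
(1−α) = 97.841/358.74 = 0.2727;  α = 0.7273.

0.727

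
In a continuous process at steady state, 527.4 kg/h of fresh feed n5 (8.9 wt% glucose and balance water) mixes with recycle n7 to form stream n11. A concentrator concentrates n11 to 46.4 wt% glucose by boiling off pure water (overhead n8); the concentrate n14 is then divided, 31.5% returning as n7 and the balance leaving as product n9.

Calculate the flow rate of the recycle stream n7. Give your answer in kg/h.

46.52 kg/h

Overall glucose balance (none leaves overhead): glucose in fresh feed = glucose in product, i.e. 527.4×0.089 = (1−0.315)·n14·0.464.
n14 = 46.939/(0.464×0.685) = 147.68 kg/h.
Recycle n7 = 0.315×147.68 = 46.519 kg/h.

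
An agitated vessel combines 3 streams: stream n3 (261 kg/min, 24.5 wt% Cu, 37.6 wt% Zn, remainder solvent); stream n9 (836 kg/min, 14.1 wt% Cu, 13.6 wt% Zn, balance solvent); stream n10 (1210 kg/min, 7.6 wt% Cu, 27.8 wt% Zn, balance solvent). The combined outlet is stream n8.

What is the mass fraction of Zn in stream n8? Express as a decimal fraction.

0.2376

Total flow out = 261 + 836 + 1210 = 2307 kg/min.
Zn in = 261×0.376 + 836×0.136 + 1210×0.278 = 548.21 kg/min.
Zn mass fraction in n8 = 548.21/2307 = 0.2376.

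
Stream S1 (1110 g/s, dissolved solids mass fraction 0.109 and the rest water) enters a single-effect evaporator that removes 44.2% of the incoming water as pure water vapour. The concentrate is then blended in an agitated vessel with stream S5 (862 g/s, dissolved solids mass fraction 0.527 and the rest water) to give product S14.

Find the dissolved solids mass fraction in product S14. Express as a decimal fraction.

0.375

Vapour removed = 0.442×0.891×1110 = 437.14 g/s; concentrate = 672.86 g/s.
dissolved solids reaching the mixer = 120.99 (from concentrate) + 862×0.527 = 575.26 g/s.
Product flow = 672.86 + 862 = 1534.9 g/s; dissolved solids fraction = 0.375.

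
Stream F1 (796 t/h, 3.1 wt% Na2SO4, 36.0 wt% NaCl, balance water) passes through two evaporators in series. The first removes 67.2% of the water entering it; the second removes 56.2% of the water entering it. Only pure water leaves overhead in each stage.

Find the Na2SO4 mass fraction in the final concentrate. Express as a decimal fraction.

0.065

water in feed = 796×0.609 = 484.76 t/h.
After stage 1: water left = (1−0.672)×484.76 = 159; stream total = 470.24 t/h.
After stage 2: water left = (1−0.562)×159 = 69.643; final concentrate = 380.88 t/h.
Na2SO4 fraction = 24.676/380.88 = 0.065.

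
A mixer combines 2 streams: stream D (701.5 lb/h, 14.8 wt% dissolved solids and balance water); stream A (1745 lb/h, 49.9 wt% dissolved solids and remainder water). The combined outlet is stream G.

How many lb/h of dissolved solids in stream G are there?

dissolved solids out = dissolved solids in = 701.5×0.148 + 1745×0.499 = 974.58 lb/h.

974.6 lb/h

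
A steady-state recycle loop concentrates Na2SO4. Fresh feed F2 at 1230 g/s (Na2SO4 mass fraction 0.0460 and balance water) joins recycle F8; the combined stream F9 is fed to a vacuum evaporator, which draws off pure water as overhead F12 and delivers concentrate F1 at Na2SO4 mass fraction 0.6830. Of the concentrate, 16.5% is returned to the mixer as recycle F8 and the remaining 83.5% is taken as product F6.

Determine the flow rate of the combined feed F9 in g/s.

1246 g/s

Overall Na2SO4 balance (none leaves overhead): Na2SO4 in fresh feed = Na2SO4 in product, i.e. 1230×0.046 = (1−0.165)·F1·0.683.
F1 = 56.58/(0.683×0.835) = 99.21 g/s.
Recycle F8 = 0.165×99.21 = 16.37 g/s.
Combined feed F9 = 1230 + 16.37 = 1246.4 g/s.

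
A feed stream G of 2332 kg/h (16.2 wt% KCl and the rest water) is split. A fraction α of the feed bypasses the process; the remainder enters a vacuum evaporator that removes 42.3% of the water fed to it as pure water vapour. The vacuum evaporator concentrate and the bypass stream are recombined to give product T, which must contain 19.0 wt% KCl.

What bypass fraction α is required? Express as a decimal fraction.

All 2332×0.162 = 377.78 kg/h of KCl reaches T, so T = 377.78/0.190 = 1988.3 kg/h and vapour = 343.66 kg/h.
The evaporator receives (1−α)·2332 of feed at 0.838 water and removes 0.423 of that water:
0.423×0.838×(1−α)×2332 = 343.66
(1−α) = 343.66/826.63 = 0.4157;  α = 0.5843.

0.584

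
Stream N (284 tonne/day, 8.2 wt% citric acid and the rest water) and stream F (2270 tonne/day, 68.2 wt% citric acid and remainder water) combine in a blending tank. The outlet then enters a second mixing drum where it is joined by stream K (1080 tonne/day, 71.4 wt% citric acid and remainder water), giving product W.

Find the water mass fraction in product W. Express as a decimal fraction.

Overall, product flow = 3634 tonne/day.
water in = 284×0.918 + 2270×0.318 + 1080×0.286 = 1291.5 tonne/day.
water fraction in W = 0.355.

0.355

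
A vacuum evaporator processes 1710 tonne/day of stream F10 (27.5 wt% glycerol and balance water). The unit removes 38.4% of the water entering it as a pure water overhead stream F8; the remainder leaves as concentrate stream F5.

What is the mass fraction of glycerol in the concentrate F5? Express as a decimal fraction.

0.3811

glycerol is not removed: 1710×0.275 = 470.25 tonne/day of glycerol enters F5.
water entering = 1710×0.725 = 1239.8 tonne/day; overhead removed = 0.384×1239.8 = 476.06 tonne/day.
Concentrate = 1710 − 476.06 = 1233.9 tonne/day.
Mass fraction = 470.25/1233.9 = 0.3811.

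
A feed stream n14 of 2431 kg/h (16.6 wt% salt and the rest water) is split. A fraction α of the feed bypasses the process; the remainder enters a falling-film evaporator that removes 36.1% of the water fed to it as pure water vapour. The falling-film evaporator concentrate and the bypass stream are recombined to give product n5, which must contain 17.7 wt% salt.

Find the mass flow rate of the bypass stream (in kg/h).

All 2431×0.166 = 403.55 kg/h of salt reaches n5, so n5 = 403.55/0.177 = 2279.9 kg/h and vapour = 151.08 kg/h.
The evaporator receives (1−α)·2431 of feed at 0.834 water and removes 0.361 of that water:
0.361×0.834×(1−α)×2431 = 151.08
(1−α) = 151.08/731.91 = 0.2064;  α = 0.7936.
Bypass flow = 0.7936×2431 = 1929.2 kg/h.

1929 kg/h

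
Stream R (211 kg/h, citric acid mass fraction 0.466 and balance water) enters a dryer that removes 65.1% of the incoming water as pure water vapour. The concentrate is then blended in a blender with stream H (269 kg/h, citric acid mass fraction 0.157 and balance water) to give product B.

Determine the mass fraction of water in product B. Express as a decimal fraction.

0.654

Vapour removed = 0.651×0.534×211 = 73.351 kg/h; concentrate = 137.65 kg/h.
water reaching the mixer = 39.323 (from concentrate) + 269×0.843 = 266.09 kg/h.
Product flow = 137.65 + 269 = 406.65 kg/h; water fraction = 0.654.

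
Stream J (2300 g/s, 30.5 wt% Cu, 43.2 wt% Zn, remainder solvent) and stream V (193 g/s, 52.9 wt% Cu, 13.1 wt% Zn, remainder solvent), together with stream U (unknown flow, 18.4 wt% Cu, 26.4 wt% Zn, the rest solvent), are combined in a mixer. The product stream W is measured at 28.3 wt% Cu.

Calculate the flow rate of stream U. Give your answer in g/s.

990.7 g/s

Let U be the unknown flow. Total out = 2493 + U.
Cu balance: 803.6 + 0.184·U = 0.283·(2493 + U)
(0.184 − 0.283)·U = 0.283×2493 − 803.6 = -98.078
U = -98.078 / -0.099 = 990.69 g/s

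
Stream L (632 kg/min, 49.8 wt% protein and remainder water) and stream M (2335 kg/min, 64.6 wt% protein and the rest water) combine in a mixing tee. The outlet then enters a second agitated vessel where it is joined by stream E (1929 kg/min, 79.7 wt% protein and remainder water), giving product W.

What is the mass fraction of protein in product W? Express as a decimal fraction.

Overall, product flow = 4896 kg/min.
protein in = 632×0.498 + 2335×0.646 + 1929×0.797 = 3360.6 kg/min.
protein fraction in W = 0.686.

0.686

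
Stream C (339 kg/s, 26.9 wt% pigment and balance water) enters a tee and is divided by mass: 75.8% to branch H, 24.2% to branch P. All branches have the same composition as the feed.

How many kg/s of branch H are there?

Branch H flow = 0.758×339 = 256.96 kg/s.

257 kg/s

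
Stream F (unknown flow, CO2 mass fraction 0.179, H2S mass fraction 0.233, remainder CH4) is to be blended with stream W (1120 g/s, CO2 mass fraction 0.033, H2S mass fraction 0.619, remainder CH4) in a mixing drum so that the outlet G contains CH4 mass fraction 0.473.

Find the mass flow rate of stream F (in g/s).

1217 g/s

Let F be the unknown flow. Total out = 1120 + F.
CH4 balance: 389.76 + 0.588·F = 0.473·(1120 + F)
(0.588 − 0.473)·F = 0.473×1120 − 389.76 = 140
F = 140 / 0.115 = 1217.4 g/s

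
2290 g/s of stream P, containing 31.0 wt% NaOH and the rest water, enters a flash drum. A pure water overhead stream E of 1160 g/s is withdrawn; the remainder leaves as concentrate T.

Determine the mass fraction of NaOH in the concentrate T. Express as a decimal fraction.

NaOH is not removed: 2290×0.310 = 709.9 g/s of NaOH enters T.
Concentrate = 2290 − 1160 = 1130 g/s.
Mass fraction = 709.9/1130 = 0.628.

0.628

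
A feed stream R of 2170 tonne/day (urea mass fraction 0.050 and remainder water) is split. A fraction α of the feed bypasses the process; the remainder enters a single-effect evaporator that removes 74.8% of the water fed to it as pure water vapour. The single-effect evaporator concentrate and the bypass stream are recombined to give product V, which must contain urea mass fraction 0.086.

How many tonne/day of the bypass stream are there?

All 2170×0.050 = 108.5 tonne/day of urea reaches V, so V = 108.5/0.086 = 1261.6 tonne/day and vapour = 908.37 tonne/day.
The evaporator receives (1−α)·2170 of feed at 0.950 water and removes 0.748 of that water:
0.748×0.950×(1−α)×2170 = 908.37
(1−α) = 908.37/1542 = 0.5891;  α = 0.4109.
Bypass flow = 0.4109×2170 = 891.68 tonne/day.

891.7 tonne/day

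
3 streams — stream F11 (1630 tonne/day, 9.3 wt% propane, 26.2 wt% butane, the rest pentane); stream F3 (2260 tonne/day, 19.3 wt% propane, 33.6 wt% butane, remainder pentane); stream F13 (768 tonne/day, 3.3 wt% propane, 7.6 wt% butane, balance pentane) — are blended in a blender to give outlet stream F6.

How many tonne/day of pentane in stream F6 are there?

2800 tonne/day

pentane out = pentane in = 1630×0.645 + 2260×0.471 + 768×0.891 = 2800.1 tonne/day.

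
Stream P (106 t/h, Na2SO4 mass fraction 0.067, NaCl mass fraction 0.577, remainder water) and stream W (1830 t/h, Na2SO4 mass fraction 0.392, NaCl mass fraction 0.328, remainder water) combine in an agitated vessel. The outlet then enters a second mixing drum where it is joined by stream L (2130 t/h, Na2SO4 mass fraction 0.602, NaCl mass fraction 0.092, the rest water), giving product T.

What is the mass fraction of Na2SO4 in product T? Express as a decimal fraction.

0.494

Overall, product flow = 4066 t/h.
Na2SO4 in = 106×0.067 + 1830×0.392 + 2130×0.602 = 2006.7 t/h.
Na2SO4 fraction in T = 0.494.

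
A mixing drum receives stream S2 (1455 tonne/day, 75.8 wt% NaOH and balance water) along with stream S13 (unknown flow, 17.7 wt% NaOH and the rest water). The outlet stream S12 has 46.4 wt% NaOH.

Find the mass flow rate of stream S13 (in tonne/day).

1490 tonne/day

Let S13 be the unknown flow. Total out = 1455 + S13.
NaOH balance: 1102.9 + 0.177·S13 = 0.464·(1455 + S13)
(0.177 − 0.464)·S13 = 0.464×1455 − 1102.9 = -427.77
S13 = -427.77 / -0.287 = 1490.5 tonne/day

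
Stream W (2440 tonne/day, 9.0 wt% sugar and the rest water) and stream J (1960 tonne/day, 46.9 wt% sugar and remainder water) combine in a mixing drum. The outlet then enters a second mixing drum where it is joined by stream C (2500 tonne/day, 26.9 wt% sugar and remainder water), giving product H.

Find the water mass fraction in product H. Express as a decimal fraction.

Overall, product flow = 6900 tonne/day.
water in = 2440×0.910 + 1960×0.531 + 2500×0.731 = 5088.7 tonne/day.
water fraction in H = 0.737.

0.737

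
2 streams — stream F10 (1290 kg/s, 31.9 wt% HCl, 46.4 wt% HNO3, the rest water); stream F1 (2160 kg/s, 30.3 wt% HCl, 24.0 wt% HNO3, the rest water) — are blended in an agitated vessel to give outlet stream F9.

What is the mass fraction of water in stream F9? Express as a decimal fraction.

0.367

Total flow out = 1290 + 2160 = 3450 kg/s.
water in = 1290×0.217 + 2160×0.457 = 1267 kg/s.
water mass fraction in F9 = 1267/3450 = 0.367.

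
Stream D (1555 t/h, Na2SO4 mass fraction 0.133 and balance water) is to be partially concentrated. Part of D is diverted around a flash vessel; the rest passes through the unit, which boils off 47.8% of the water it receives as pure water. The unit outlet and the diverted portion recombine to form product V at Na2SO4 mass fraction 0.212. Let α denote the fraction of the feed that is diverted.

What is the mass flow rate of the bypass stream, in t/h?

All 1555×0.133 = 206.81 t/h of Na2SO4 reaches V, so V = 206.81/0.212 = 975.54 t/h and vapour = 579.46 t/h.
The evaporator receives (1−α)·1555 of feed at 0.867 water and removes 0.478 of that water:
0.478×0.867×(1−α)×1555 = 579.46
(1−α) = 579.46/644.43 = 0.8992;  α = 0.1008.
Bypass flow = 0.1008×1555 = 156.78 t/h.

156.8 t/h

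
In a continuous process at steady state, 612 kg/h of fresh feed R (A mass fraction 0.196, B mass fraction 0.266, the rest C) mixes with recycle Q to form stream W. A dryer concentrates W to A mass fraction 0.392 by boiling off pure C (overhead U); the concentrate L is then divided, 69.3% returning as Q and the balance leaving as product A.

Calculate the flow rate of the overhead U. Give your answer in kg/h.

Overall A balance (none leaves overhead): A in fresh feed = A in product, i.e. 612×0.196 = (1−0.693)·L·0.392.
L = 119.95/(0.392×0.307) = 996.74 kg/h.
Recycle Q = 0.693×996.74 = 690.74 kg/h.
Combined feed W = 612 + 690.74 = 1302.7 kg/h.
Overhead U = W − L = 1302.7 − 996.74 = 306 kg/h.

306 kg/h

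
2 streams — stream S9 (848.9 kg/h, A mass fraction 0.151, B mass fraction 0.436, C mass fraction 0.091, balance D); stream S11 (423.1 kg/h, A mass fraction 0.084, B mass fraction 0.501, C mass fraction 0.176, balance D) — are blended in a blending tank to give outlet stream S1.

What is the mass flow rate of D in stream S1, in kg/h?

D out = D in = 848.9×0.322 + 423.1×0.239 = 374.47 kg/h.

374.5 kg/h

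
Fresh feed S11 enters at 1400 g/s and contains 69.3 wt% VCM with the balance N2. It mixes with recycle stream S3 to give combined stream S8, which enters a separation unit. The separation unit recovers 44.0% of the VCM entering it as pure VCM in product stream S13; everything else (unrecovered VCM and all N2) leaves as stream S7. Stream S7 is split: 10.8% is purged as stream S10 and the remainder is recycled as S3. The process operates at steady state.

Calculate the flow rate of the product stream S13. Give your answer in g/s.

853 g/s

VCM in S8: m_A = 1400×0.693 + (1−0.108)·(1−0.440)·m_A, so m_A = 970.2/0.5005 = 1938.5 g/s.
Product S13 = 0.440×1938.5 = 852.96 g/s.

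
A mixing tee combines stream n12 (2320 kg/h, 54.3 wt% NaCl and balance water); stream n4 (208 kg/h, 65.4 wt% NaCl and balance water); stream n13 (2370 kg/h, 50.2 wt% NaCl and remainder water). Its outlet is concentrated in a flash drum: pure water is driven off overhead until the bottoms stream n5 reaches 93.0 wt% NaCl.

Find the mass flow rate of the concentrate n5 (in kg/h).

2780 kg/h

NaCl entering = 2320×0.543 + 208×0.654 + 2370×0.502 = 2585.5 kg/h.
All NaCl reports to n5, so n5 = 2585.5/0.930 = 2780.1 kg/h.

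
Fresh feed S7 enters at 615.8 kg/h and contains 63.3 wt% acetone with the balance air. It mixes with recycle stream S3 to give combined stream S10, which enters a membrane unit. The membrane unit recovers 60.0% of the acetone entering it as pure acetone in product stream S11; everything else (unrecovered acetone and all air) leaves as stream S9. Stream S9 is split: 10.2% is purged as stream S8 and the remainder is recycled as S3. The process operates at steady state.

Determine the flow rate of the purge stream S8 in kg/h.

250.8 kg/h

air enters only via S7 and leaves only via the purge: 615.8×0.367 = 0.102×(air in S9), and the membrane unit passes all air, so air in S10 = air in S9 = 2215.7 kg/h.
acetone in S10: m_A = 615.8×0.633 + (1−0.102)·(1−0.600)·m_A, so m_A = 389.8/0.6408 = 608.3 kg/h.
S9 = (1−0.600)×608.3 + 2215.7 = 2459 kg/h.
Purge S8 = 0.102×2459 = 250.82 kg/h.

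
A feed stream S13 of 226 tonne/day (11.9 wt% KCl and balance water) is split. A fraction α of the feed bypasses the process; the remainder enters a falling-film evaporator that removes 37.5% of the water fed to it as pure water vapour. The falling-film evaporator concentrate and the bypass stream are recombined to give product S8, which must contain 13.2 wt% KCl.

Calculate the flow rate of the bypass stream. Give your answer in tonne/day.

All 226×0.119 = 26.894 tonne/day of KCl reaches S8, so S8 = 26.894/0.132 = 203.74 tonne/day and vapour = 22.258 tonne/day.
The evaporator receives (1−α)·226 of feed at 0.881 water and removes 0.375 of that water:
0.375×0.881×(1−α)×226 = 22.258
(1−α) = 22.258/74.665 = 0.2981;  α = 0.7019.
Bypass flow = 0.7019×226 = 158.63 tonne/day.

158.6 tonne/day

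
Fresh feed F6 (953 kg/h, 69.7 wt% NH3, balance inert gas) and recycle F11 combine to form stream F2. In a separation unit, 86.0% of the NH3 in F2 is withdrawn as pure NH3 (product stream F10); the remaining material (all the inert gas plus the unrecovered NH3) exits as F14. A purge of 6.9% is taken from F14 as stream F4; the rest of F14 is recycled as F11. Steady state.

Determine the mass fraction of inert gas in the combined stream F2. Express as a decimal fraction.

0.846

inert gas enters only via F6 and leaves only via the purge: 953×0.303 = 0.069×(inert gas in F14), and the separation unit passes all inert gas, so inert gas in F2 = inert gas in F14 = 4184.9 kg/h.
NH3 in F2: m_A = 953×0.697 + (1−0.069)·(1−0.860)·m_A, so m_A = 664.24/0.8697 = 763.79 kg/h.
F2 = 763.79 + 4184.9 = 4948.7 kg/h.
inert gas fraction in F2 = 4184.9/4948.7 = 0.846.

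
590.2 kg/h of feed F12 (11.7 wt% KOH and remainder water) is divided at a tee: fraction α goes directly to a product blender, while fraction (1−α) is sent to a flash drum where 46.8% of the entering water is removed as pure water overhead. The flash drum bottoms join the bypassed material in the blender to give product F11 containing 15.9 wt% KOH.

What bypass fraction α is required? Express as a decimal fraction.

All 590.2×0.117 = 69.053 kg/h of KOH reaches F11, so F11 = 69.053/0.159 = 434.3 kg/h and vapour = 155.9 kg/h.
The evaporator receives (1−α)·590.2 of feed at 0.883 water and removes 0.468 of that water:
0.468×0.883×(1−α)×590.2 = 155.9
(1−α) = 155.9/243.9 = 0.6392;  α = 0.3608.

0.361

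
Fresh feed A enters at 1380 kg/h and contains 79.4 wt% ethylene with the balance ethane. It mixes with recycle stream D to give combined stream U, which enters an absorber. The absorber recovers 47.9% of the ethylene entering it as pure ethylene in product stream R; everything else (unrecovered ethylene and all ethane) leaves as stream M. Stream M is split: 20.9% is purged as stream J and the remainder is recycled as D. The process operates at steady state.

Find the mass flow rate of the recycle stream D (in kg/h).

1844 kg/h

ethane enters only via A and leaves only via the purge: 1380×0.206 = 0.209×(ethane in M), and the absorber passes all ethane, so ethane in U = ethane in M = 1360.2 kg/h.
ethylene in U: m_A = 1380×0.794 + (1−0.209)·(1−0.479)·m_A, so m_A = 1095.7/0.5879 = 1863.8 kg/h.
M = (1−0.479)×1863.8 + 1360.2 = 2331.2 kg/h.
Recycle D = (1−0.209)×2331.2 = 1844 kg/h.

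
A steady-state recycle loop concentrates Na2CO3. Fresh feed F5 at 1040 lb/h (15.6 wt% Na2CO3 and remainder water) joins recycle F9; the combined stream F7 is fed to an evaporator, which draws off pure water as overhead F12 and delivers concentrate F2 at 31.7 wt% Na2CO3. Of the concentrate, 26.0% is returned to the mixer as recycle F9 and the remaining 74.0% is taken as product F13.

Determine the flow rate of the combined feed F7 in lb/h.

1220 lb/h

Overall Na2CO3 balance (none leaves overhead): Na2CO3 in fresh feed = Na2CO3 in product, i.e. 1040×0.156 = (1−0.260)·F2·0.317.
F2 = 162.24/(0.317×0.740) = 691.62 lb/h.
Recycle F9 = 0.260×691.62 = 179.82 lb/h.
Combined feed F7 = 1040 + 179.82 = 1219.8 lb/h.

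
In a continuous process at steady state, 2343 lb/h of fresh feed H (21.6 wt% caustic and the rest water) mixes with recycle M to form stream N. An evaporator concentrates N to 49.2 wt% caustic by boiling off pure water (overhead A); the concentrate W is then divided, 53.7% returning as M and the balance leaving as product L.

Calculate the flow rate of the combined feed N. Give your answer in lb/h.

3536 lb/h

Overall caustic balance (none leaves overhead): caustic in fresh feed = caustic in product, i.e. 2343×0.216 = (1−0.537)·W·0.492.
W = 506.09/(0.492×0.463) = 2221.7 lb/h.
Recycle M = 0.537×2221.7 = 1193 lb/h.
Combined feed N = 2343 + 1193 = 3536 lb/h.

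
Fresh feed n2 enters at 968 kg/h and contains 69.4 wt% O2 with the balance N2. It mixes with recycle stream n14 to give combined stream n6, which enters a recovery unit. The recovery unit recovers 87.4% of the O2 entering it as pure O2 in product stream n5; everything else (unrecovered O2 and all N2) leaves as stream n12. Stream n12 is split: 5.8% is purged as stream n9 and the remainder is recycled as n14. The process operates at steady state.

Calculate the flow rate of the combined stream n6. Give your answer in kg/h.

N2 enters only via n2 and leaves only via the purge: 968×0.306 = 0.058×(N2 in n12), and the recovery unit passes all N2, so N2 in n6 = N2 in n12 = 5107 kg/h.
O2 in n6: m_A = 968×0.694 + (1−0.058)·(1−0.874)·m_A, so m_A = 671.79/0.8813 = 762.27 kg/h.
n6 = 762.27 + 5107 = 5869.3 kg/h.

5869 kg/h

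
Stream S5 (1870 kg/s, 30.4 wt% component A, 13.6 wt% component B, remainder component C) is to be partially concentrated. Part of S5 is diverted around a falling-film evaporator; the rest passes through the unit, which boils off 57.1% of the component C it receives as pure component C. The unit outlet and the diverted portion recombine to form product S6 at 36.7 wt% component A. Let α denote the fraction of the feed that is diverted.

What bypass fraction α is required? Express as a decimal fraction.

All 1870×0.304 = 568.48 kg/s of component A reaches S6, so S6 = 568.48/0.367 = 1549 kg/s and vapour = 321.01 kg/s.
The evaporator receives (1−α)·1870 of feed at 0.560 component C and removes 0.571 of that component C:
0.571×0.560×(1−α)×1870 = 321.01
(1−α) = 321.01/597.95 = 0.5368;  α = 0.4632.

0.463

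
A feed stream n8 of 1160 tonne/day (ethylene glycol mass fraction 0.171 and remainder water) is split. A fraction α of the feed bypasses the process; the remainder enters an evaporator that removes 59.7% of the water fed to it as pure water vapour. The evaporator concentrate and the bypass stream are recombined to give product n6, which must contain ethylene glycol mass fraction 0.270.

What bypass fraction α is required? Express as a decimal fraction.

All 1160×0.171 = 198.36 tonne/day of ethylene glycol reaches n6, so n6 = 198.36/0.270 = 734.67 tonne/day and vapour = 425.33 tonne/day.
The evaporator receives (1−α)·1160 of feed at 0.829 water and removes 0.597 of that water:
0.597×0.829×(1−α)×1160 = 425.33
(1−α) = 425.33/574.1 = 0.7409;  α = 0.2591.

0.259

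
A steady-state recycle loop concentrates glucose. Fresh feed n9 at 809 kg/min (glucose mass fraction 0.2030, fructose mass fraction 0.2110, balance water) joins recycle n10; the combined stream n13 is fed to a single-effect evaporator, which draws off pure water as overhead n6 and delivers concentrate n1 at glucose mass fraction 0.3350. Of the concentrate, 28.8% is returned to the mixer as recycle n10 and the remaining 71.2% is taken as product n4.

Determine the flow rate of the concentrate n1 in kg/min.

688.5 kg/min

Overall glucose balance (none leaves overhead): glucose in fresh feed = glucose in product, i.e. 809×0.203 = (1−0.288)·n1·0.335.
n1 = 164.23/(0.335×0.712) = 688.53 kg/min.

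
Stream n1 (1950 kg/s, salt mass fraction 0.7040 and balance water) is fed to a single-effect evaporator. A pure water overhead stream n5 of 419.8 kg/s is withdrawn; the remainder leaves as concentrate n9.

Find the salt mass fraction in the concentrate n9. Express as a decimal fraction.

0.8971

salt is not removed: 1950×0.704 = 1372.8 kg/s of salt enters n9.
Concentrate = 1950 − 419.8 = 1530.2 kg/s.
Mass fraction = 1372.8/1530.2 = 0.8971.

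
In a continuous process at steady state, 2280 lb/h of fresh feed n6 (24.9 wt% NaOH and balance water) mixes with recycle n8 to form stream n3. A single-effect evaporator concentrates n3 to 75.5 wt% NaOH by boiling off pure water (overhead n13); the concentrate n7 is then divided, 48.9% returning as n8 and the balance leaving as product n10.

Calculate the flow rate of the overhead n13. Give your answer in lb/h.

Overall NaOH balance (none leaves overhead): NaOH in fresh feed = NaOH in product, i.e. 2280×0.249 = (1−0.489)·n7·0.755.
n7 = 567.72/(0.755×0.511) = 1471.5 lb/h.
Recycle n8 = 0.489×1471.5 = 719.57 lb/h.
Combined feed n3 = 2280 + 719.57 = 2999.6 lb/h.
Overhead n13 = n3 − n7 = 2999.6 − 1471.5 = 1528.1 lb/h.

1528 lb/h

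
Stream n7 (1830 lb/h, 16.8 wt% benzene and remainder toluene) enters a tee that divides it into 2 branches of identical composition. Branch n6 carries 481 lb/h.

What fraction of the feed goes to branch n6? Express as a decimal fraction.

Fraction to n6 = 481/1830 = 0.2628.

0.263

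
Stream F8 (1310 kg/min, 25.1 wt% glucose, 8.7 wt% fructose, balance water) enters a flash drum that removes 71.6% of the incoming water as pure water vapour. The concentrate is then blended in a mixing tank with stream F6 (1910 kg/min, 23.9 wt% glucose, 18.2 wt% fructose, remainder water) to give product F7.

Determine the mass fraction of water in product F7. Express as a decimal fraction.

Vapour removed = 0.716×0.662×1310 = 620.93 kg/min; concentrate = 689.07 kg/min.
water reaching the mixer = 246.29 (from concentrate) + 1910×0.579 = 1352.2 kg/min.
Product flow = 689.07 + 1910 = 2599.1 kg/min; water fraction = 0.5203.

0.5203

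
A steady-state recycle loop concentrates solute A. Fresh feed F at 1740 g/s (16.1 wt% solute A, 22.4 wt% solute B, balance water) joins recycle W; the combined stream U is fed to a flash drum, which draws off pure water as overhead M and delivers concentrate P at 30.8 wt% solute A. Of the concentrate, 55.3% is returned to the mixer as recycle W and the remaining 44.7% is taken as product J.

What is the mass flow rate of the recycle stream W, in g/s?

1125 g/s

Overall solute A balance (none leaves overhead): solute A in fresh feed = solute A in product, i.e. 1740×0.161 = (1−0.553)·P·0.308.
P = 280.14/(0.308×0.447) = 2034.8 g/s.
Recycle W = 0.553×2034.8 = 1125.2 g/s.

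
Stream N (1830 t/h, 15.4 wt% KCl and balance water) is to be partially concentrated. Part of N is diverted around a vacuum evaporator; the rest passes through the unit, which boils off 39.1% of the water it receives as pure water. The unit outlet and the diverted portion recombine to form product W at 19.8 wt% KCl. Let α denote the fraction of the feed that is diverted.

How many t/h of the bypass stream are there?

All 1830×0.154 = 281.82 t/h of KCl reaches W, so W = 281.82/0.198 = 1423.3 t/h and vapour = 406.67 t/h.
The evaporator receives (1−α)·1830 of feed at 0.846 water and removes 0.391 of that water:
0.391×0.846×(1−α)×1830 = 406.67
(1−α) = 406.67/605.34 = 0.6718;  α = 0.3282.
Bypass flow = 0.3282×1830 = 600.6 t/h.

600.6 t/h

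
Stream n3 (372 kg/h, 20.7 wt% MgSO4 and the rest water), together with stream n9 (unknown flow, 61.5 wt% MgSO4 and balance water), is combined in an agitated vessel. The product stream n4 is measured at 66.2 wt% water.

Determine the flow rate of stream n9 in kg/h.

Let n9 be the unknown flow. Total out = 372 + n9.
water balance: 295 + 0.385·n9 = 0.662·(372 + n9)
(0.385 − 0.662)·n9 = 0.662×372 − 295 = -48.732
n9 = -48.732 / -0.277 = 175.93 kg/h

175.9 kg/h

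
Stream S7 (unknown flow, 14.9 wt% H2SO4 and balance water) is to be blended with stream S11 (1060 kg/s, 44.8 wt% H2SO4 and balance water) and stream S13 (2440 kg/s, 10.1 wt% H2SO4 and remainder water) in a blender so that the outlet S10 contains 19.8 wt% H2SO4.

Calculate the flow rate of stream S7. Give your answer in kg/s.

Let S7 be the unknown flow. Total out = 3500 + S7.
H2SO4 balance: 721.32 + 0.149·S7 = 0.198·(3500 + S7)
(0.149 − 0.198)·S7 = 0.198×3500 − 721.32 = -28.32
S7 = -28.32 / -0.049 = 577.96 kg/s

578 kg/s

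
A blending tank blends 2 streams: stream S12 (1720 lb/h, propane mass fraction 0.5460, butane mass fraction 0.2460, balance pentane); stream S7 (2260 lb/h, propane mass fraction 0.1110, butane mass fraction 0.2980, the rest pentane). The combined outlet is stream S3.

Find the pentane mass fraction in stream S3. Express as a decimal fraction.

0.4255

Total flow out = 1720 + 2260 = 3980 lb/h.
pentane in = 1720×0.208 + 2260×0.591 = 1693.4 lb/h.
pentane mass fraction in S3 = 1693.4/3980 = 0.4255.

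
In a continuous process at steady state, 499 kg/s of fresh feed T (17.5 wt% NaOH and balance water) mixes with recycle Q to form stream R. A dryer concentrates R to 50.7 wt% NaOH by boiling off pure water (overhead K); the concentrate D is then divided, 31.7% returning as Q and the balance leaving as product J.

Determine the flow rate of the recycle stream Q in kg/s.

Overall NaOH balance (none leaves overhead): NaOH in fresh feed = NaOH in product, i.e. 499×0.175 = (1−0.317)·D·0.507.
D = 87.325/(0.507×0.683) = 252.18 kg/s.
Recycle Q = 0.317×252.18 = 79.941 kg/s.

79.94 kg/s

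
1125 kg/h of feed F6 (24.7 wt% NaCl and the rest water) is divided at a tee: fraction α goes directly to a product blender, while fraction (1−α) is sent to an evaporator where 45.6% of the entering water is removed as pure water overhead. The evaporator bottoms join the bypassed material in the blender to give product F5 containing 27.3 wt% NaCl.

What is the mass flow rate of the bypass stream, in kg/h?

813 kg/h

All 1125×0.247 = 277.88 kg/h of NaCl reaches F5, so F5 = 277.88/0.273 = 1017.9 kg/h and vapour = 107.14 kg/h.
The evaporator receives (1−α)·1125 of feed at 0.753 water and removes 0.456 of that water:
0.456×0.753×(1−α)×1125 = 107.14
(1−α) = 107.14/386.29 = 0.2774;  α = 0.7226.
Bypass flow = 0.7226×1125 = 812.96 kg/h.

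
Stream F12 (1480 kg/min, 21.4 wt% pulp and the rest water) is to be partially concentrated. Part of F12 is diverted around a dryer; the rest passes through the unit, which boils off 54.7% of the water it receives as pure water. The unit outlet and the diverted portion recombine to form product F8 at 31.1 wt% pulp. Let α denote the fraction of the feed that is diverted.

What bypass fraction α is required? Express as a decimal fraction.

All 1480×0.214 = 316.72 kg/min of pulp reaches F8, so F8 = 316.72/0.311 = 1018.4 kg/min and vapour = 461.61 kg/min.
The evaporator receives (1−α)·1480 of feed at 0.786 water and removes 0.547 of that water:
0.547×0.786×(1−α)×1480 = 461.61
(1−α) = 461.61/636.31 = 0.7254;  α = 0.2746.

0.275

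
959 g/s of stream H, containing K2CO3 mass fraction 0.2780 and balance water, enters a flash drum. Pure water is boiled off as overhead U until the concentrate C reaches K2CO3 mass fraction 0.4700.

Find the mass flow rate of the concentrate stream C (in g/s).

567.2 g/s

K2CO3 is conserved: 959×0.278 = 266.6 g/s all reports to the concentrate.
Concentrate = 266.6/(target fraction) = 567.24 g/s.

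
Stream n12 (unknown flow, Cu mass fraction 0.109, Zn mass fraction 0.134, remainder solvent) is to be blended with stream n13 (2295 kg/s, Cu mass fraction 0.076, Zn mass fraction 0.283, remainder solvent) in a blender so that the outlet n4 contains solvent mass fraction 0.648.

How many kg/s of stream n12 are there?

147.4 kg/s

Let n12 be the unknown flow. Total out = 2295 + n12.
solvent balance: 1471.1 + 0.757·n12 = 0.648·(2295 + n12)
(0.757 − 0.648)·n12 = 0.648×2295 − 1471.1 = 16.065
n12 = 16.065 / 0.109 = 147.39 kg/s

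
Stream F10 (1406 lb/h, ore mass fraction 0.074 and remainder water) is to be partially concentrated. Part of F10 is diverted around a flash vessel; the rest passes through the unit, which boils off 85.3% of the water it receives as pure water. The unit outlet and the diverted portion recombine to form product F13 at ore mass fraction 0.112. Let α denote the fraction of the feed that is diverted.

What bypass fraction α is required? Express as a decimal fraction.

0.570

All 1406×0.074 = 104.04 lb/h of ore reaches F13, so F13 = 104.04/0.112 = 928.96 lb/h and vapour = 477.04 lb/h.
The evaporator receives (1−α)·1406 of feed at 0.926 water and removes 0.853 of that water:
0.853×0.926×(1−α)×1406 = 477.04
(1−α) = 477.04/1110.6 = 0.4295;  α = 0.5705.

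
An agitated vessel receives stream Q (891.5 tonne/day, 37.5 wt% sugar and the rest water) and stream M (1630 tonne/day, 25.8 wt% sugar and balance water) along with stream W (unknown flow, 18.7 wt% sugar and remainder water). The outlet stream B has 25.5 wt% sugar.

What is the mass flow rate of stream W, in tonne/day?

1645 tonne/day

Let W be the unknown flow. Total out = 2521.5 + W.
sugar balance: 754.85 + 0.187·W = 0.255·(2521.5 + W)
(0.187 − 0.255)·W = 0.255×2521.5 − 754.85 = -111.87
W = -111.87 / -0.068 = 1645.1 tonne/day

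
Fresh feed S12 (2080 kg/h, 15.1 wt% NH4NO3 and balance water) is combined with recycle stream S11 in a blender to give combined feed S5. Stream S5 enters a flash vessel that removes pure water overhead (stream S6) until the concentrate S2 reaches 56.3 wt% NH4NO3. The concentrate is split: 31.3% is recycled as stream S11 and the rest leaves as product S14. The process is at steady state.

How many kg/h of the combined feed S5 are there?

Overall NH4NO3 balance (none leaves overhead): NH4NO3 in fresh feed = NH4NO3 in product, i.e. 2080×0.151 = (1−0.313)·S2·0.563.
S2 = 314.08/(0.563×0.687) = 812.04 kg/h.
Recycle S11 = 0.313×812.04 = 254.17 kg/h.
Combined feed S5 = 2080 + 254.17 = 2334.2 kg/h.

2334 kg/h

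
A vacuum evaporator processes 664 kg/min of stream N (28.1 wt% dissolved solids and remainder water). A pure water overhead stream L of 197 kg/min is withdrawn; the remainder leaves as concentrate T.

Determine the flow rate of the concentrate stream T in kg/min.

Concentrate = 664 − 197 = 467 kg/min.

467 kg/min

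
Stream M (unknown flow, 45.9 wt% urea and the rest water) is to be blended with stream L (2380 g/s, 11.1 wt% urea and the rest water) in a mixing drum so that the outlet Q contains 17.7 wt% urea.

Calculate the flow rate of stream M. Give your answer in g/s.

Let M be the unknown flow. Total out = 2380 + M.
urea balance: 264.18 + 0.459·M = 0.177·(2380 + M)
(0.459 − 0.177)·M = 0.177×2380 − 264.18 = 157.08
M = 157.08 / 0.282 = 557.02 g/s

557 g/s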